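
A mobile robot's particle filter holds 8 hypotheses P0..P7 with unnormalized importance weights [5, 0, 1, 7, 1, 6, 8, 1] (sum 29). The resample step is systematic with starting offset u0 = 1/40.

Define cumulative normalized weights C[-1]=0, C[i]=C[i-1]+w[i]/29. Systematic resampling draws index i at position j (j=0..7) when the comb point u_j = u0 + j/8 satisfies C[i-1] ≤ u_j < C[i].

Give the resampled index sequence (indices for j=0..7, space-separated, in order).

0 0 3 3 5 5 6 6

C = [5/29, 5/29, 6/29, 13/29, 14/29, 20/29, 28/29, 1]
j=0: u_0=1/40 ∈ [0, 5/29) → index 0
j=1: u_1=3/20 ∈ [0, 5/29) → index 0
j=2: u_2=11/40 ∈ [6/29, 13/29) → index 3
j=3: u_3=2/5 ∈ [6/29, 13/29) → index 3
j=4: u_4=21/40 ∈ [14/29, 20/29) → index 5
j=5: u_5=13/20 ∈ [14/29, 20/29) → index 5
j=6: u_6=31/40 ∈ [20/29, 28/29) → index 6
j=7: u_7=9/10 ∈ [20/29, 28/29) → index 6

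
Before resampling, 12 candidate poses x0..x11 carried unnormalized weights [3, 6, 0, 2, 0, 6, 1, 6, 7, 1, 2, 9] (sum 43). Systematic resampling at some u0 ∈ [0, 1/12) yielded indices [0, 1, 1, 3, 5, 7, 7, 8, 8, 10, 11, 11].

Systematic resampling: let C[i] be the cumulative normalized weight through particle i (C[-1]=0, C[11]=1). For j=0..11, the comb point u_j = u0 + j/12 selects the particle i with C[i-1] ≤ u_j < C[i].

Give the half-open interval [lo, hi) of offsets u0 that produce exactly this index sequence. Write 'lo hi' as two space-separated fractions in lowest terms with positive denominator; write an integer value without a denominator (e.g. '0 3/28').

C = [3/43, 9/43, 9/43, 11/43, 11/43, 17/43, 18/43, 24/43, 31/43, 32/43, 34/43, 1]
j=0 picked index 0: u0 ∈ [0, 3/43)
j=1 picked index 1: u0 ∈ [-7/516, 65/516)
j=2 picked index 1: u0 ∈ [-25/258, 11/258)
j=3 picked index 3: u0 ∈ [-7/172, 1/172)
j=4 picked index 5: u0 ∈ [-10/129, 8/129)
j=5 picked index 7: u0 ∈ [1/516, 73/516)
j=6 picked index 7: u0 ∈ [-7/86, 5/86)
j=7 picked index 8: u0 ∈ [-13/516, 71/516)
j=8 picked index 8: u0 ∈ [-14/129, 7/129)
j=9 picked index 10: u0 ∈ [-1/172, 7/172)
j=10 picked index 11: u0 ∈ [-11/258, 1/6)
j=11 picked index 11: u0 ∈ [-65/516, 1/12)
intersection: [1/516, 1/172)

1/516 1/172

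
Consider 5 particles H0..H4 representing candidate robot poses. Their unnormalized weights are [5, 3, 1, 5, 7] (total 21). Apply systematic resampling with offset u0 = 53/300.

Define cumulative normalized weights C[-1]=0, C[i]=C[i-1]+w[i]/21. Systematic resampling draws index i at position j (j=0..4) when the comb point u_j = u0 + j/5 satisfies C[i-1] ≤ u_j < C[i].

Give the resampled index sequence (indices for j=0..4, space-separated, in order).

C = [5/21, 8/21, 3/7, 2/3, 1]
j=0: u_0=53/300 ∈ [0, 5/21) → index 0
j=1: u_1=113/300 ∈ [5/21, 8/21) → index 1
j=2: u_2=173/300 ∈ [3/7, 2/3) → index 3
j=3: u_3=233/300 ∈ [2/3, 1) → index 4
j=4: u_4=293/300 ∈ [2/3, 1) → index 4

0 1 3 4 4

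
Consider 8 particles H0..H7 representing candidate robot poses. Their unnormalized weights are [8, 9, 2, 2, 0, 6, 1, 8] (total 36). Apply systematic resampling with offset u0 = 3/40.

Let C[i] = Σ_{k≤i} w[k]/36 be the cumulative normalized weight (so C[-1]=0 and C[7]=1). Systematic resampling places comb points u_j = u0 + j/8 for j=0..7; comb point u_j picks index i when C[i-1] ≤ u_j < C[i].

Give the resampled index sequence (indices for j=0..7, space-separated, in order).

C = [2/9, 17/36, 19/36, 7/12, 7/12, 3/4, 7/9, 1]
j=0: u_0=3/40 ∈ [0, 2/9) → index 0
j=1: u_1=1/5 ∈ [0, 2/9) → index 0
j=2: u_2=13/40 ∈ [2/9, 17/36) → index 1
j=3: u_3=9/20 ∈ [2/9, 17/36) → index 1
j=4: u_4=23/40 ∈ [19/36, 7/12) → index 3
j=5: u_5=7/10 ∈ [7/12, 3/4) → index 5
j=6: u_6=33/40 ∈ [7/9, 1) → index 7
j=7: u_7=19/20 ∈ [7/9, 1) → index 7

0 0 1 1 3 5 7 7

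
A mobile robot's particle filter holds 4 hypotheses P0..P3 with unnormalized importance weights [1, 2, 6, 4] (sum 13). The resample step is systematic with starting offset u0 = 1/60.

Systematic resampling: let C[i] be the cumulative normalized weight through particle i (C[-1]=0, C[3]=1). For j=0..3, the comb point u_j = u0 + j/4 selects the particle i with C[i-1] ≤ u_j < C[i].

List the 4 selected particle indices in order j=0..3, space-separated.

0 2 2 3

C = [1/13, 3/13, 9/13, 1]
j=0: u_0=1/60 ∈ [0, 1/13) → index 0
j=1: u_1=4/15 ∈ [3/13, 9/13) → index 2
j=2: u_2=31/60 ∈ [3/13, 9/13) → index 2
j=3: u_3=23/30 ∈ [9/13, 1) → index 3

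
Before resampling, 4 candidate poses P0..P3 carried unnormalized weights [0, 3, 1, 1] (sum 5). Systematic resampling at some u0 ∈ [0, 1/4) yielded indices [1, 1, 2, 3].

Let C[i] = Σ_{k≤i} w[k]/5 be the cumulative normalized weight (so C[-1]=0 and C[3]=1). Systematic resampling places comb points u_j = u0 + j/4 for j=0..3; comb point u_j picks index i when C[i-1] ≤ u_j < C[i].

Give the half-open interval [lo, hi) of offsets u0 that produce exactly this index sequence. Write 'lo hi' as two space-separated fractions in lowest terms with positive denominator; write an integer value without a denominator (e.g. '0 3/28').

C = [0, 3/5, 4/5, 1]
j=0 picked index 1: u0 ∈ [0, 3/5)
j=1 picked index 1: u0 ∈ [-1/4, 7/20)
j=2 picked index 2: u0 ∈ [1/10, 3/10)
j=3 picked index 3: u0 ∈ [1/20, 1/4)
intersection: [1/10, 1/4)

1/10 1/4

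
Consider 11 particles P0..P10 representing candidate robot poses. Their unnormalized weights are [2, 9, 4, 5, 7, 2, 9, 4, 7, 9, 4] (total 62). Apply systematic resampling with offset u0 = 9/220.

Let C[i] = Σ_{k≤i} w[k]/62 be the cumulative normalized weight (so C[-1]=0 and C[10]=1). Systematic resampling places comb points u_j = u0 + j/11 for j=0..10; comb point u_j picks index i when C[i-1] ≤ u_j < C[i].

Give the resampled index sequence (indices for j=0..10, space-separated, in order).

1 1 2 3 4 6 6 7 8 9 10

C = [1/31, 11/62, 15/62, 10/31, 27/62, 29/62, 19/31, 21/31, 49/62, 29/31, 1]
j=0: u_0=9/220 ∈ [1/31, 11/62) → index 1
j=1: u_1=29/220 ∈ [1/31, 11/62) → index 1
j=2: u_2=49/220 ∈ [11/62, 15/62) → index 2
j=3: u_3=69/220 ∈ [15/62, 10/31) → index 3
j=4: u_4=89/220 ∈ [10/31, 27/62) → index 4
j=5: u_5=109/220 ∈ [29/62, 19/31) → index 6
j=6: u_6=129/220 ∈ [29/62, 19/31) → index 6
j=7: u_7=149/220 ∈ [19/31, 21/31) → index 7
j=8: u_8=169/220 ∈ [21/31, 49/62) → index 8
j=9: u_9=189/220 ∈ [49/62, 29/31) → index 9
j=10: u_10=19/20 ∈ [29/31, 1) → index 10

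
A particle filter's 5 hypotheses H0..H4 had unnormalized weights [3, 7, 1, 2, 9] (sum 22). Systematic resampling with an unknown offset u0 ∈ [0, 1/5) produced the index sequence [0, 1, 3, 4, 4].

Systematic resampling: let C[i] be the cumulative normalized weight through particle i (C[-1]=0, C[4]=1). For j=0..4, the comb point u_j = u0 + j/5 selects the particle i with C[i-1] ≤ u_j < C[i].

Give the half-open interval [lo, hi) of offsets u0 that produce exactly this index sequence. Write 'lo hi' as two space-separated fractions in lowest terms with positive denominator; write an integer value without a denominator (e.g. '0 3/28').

1/10 3/22

C = [3/22, 5/11, 1/2, 13/22, 1]
j=0 picked index 0: u0 ∈ [0, 3/22)
j=1 picked index 1: u0 ∈ [-7/110, 14/55)
j=2 picked index 3: u0 ∈ [1/10, 21/110)
j=3 picked index 4: u0 ∈ [-1/110, 2/5)
j=4 picked index 4: u0 ∈ [-23/110, 1/5)
intersection: [1/10, 3/22)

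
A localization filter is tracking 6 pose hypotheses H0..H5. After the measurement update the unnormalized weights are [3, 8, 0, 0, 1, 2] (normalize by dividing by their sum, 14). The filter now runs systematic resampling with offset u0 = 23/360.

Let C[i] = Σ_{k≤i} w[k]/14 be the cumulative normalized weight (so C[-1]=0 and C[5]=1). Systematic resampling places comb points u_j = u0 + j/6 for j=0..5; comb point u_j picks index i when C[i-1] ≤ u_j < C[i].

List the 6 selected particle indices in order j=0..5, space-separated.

C = [3/14, 11/14, 11/14, 11/14, 6/7, 1]
j=0: u_0=23/360 ∈ [0, 3/14) → index 0
j=1: u_1=83/360 ∈ [3/14, 11/14) → index 1
j=2: u_2=143/360 ∈ [3/14, 11/14) → index 1
j=3: u_3=203/360 ∈ [3/14, 11/14) → index 1
j=4: u_4=263/360 ∈ [3/14, 11/14) → index 1
j=5: u_5=323/360 ∈ [6/7, 1) → index 5

0 1 1 1 1 5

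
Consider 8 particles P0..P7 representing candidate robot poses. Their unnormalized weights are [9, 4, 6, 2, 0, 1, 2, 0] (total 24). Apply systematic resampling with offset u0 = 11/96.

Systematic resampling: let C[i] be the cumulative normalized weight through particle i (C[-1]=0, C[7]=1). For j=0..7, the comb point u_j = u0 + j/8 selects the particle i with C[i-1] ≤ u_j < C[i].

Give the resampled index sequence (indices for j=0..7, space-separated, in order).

C = [3/8, 13/24, 19/24, 7/8, 7/8, 11/12, 1, 1]
j=0: u_0=11/96 ∈ [0, 3/8) → index 0
j=1: u_1=23/96 ∈ [0, 3/8) → index 0
j=2: u_2=35/96 ∈ [0, 3/8) → index 0
j=3: u_3=47/96 ∈ [3/8, 13/24) → index 1
j=4: u_4=59/96 ∈ [13/24, 19/24) → index 2
j=5: u_5=71/96 ∈ [13/24, 19/24) → index 2
j=6: u_6=83/96 ∈ [19/24, 7/8) → index 3
j=7: u_7=95/96 ∈ [11/12, 1) → index 6

0 0 0 1 2 2 3 6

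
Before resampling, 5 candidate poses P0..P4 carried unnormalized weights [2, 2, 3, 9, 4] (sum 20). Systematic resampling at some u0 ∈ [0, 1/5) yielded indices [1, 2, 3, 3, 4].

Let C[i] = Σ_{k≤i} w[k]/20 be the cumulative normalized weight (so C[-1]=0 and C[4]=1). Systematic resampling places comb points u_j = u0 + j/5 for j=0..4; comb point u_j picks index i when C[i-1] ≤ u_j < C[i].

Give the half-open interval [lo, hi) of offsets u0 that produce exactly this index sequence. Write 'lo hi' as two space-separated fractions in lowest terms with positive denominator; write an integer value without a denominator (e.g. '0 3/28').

C = [1/10, 1/5, 7/20, 4/5, 1]
j=0 picked index 1: u0 ∈ [1/10, 1/5)
j=1 picked index 2: u0 ∈ [0, 3/20)
j=2 picked index 3: u0 ∈ [-1/20, 2/5)
j=3 picked index 3: u0 ∈ [-1/4, 1/5)
j=4 picked index 4: u0 ∈ [0, 1/5)
intersection: [1/10, 3/20)

1/10 3/20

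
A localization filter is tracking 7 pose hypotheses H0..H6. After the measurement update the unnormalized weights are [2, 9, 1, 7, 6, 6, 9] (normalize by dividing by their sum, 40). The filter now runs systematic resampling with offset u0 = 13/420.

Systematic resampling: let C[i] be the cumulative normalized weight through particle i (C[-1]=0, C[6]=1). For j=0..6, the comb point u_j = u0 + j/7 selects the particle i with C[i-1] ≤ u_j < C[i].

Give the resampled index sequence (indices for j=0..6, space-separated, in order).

0 1 3 3 4 5 6

C = [1/20, 11/40, 3/10, 19/40, 5/8, 31/40, 1]
j=0: u_0=13/420 ∈ [0, 1/20) → index 0
j=1: u_1=73/420 ∈ [1/20, 11/40) → index 1
j=2: u_2=19/60 ∈ [3/10, 19/40) → index 3
j=3: u_3=193/420 ∈ [3/10, 19/40) → index 3
j=4: u_4=253/420 ∈ [19/40, 5/8) → index 4
j=5: u_5=313/420 ∈ [5/8, 31/40) → index 5
j=6: u_6=373/420 ∈ [31/40, 1) → index 6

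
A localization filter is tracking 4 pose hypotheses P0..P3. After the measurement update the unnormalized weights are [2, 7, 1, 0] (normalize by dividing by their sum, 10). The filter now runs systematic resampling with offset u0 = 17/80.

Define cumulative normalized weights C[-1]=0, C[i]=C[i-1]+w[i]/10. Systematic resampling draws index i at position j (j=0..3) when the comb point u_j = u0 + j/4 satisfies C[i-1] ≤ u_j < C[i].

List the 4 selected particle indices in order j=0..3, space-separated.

1 1 1 2

C = [1/5, 9/10, 1, 1]
j=0: u_0=17/80 ∈ [1/5, 9/10) → index 1
j=1: u_1=37/80 ∈ [1/5, 9/10) → index 1
j=2: u_2=57/80 ∈ [1/5, 9/10) → index 1
j=3: u_3=77/80 ∈ [9/10, 1) → index 2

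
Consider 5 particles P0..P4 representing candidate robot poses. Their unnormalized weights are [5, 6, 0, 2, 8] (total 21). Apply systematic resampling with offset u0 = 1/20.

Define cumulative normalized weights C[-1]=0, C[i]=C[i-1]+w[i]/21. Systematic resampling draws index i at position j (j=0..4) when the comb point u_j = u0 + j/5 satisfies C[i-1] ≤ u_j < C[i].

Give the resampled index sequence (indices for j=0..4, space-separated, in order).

0 1 1 4 4

C = [5/21, 11/21, 11/21, 13/21, 1]
j=0: u_0=1/20 ∈ [0, 5/21) → index 0
j=1: u_1=1/4 ∈ [5/21, 11/21) → index 1
j=2: u_2=9/20 ∈ [5/21, 11/21) → index 1
j=3: u_3=13/20 ∈ [13/21, 1) → index 4
j=4: u_4=17/20 ∈ [13/21, 1) → index 4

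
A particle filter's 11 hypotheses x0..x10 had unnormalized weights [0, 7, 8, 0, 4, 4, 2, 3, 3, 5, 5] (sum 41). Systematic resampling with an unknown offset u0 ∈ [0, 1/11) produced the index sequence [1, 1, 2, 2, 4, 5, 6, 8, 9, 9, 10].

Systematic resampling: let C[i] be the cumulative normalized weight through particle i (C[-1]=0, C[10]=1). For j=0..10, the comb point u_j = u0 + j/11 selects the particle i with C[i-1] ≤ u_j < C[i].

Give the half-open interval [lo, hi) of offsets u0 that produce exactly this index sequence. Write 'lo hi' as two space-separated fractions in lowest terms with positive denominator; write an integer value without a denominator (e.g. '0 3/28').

C = [0, 7/41, 15/41, 15/41, 19/41, 23/41, 25/41, 28/41, 31/41, 36/41, 1]
j=0 picked index 1: u0 ∈ [0, 7/41)
j=1 picked index 1: u0 ∈ [-1/11, 36/451)
j=2 picked index 2: u0 ∈ [-5/451, 83/451)
j=3 picked index 2: u0 ∈ [-46/451, 42/451)
j=4 picked index 4: u0 ∈ [1/451, 45/451)
j=5 picked index 5: u0 ∈ [4/451, 48/451)
j=6 picked index 6: u0 ∈ [7/451, 29/451)
j=7 picked index 8: u0 ∈ [21/451, 54/451)
j=8 picked index 9: u0 ∈ [13/451, 68/451)
j=9 picked index 9: u0 ∈ [-28/451, 27/451)
j=10 picked index 10: u0 ∈ [-14/451, 1/11)
intersection: [21/451, 27/451)

21/451 27/451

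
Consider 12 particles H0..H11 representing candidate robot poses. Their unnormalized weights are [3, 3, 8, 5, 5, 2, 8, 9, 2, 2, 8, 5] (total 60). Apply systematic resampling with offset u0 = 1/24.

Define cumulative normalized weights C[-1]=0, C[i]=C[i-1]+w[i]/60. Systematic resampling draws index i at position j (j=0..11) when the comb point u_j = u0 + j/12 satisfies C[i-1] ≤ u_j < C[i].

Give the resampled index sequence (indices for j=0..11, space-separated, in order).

C = [1/20, 1/10, 7/30, 19/60, 2/5, 13/30, 17/30, 43/60, 3/4, 47/60, 11/12, 1]
j=0: u_0=1/24 ∈ [0, 1/20) → index 0
j=1: u_1=1/8 ∈ [1/10, 7/30) → index 2
j=2: u_2=5/24 ∈ [1/10, 7/30) → index 2
j=3: u_3=7/24 ∈ [7/30, 19/60) → index 3
j=4: u_4=3/8 ∈ [19/60, 2/5) → index 4
j=5: u_5=11/24 ∈ [13/30, 17/30) → index 6
j=6: u_6=13/24 ∈ [13/30, 17/30) → index 6
j=7: u_7=5/8 ∈ [17/30, 43/60) → index 7
j=8: u_8=17/24 ∈ [17/30, 43/60) → index 7
j=9: u_9=19/24 ∈ [47/60, 11/12) → index 10
j=10: u_10=7/8 ∈ [47/60, 11/12) → index 10
j=11: u_11=23/24 ∈ [11/12, 1) → index 11

0 2 2 3 4 6 6 7 7 10 10 11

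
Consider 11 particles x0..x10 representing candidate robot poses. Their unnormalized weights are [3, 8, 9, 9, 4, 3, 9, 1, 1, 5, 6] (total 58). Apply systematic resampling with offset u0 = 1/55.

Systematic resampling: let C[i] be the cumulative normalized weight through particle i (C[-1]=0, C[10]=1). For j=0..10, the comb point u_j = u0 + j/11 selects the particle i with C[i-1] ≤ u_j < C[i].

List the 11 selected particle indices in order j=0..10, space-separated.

0 1 2 2 3 3 4 6 6 9 10

C = [3/58, 11/58, 10/29, 1/2, 33/58, 18/29, 45/58, 23/29, 47/58, 26/29, 1]
j=0: u_0=1/55 ∈ [0, 3/58) → index 0
j=1: u_1=6/55 ∈ [3/58, 11/58) → index 1
j=2: u_2=1/5 ∈ [11/58, 10/29) → index 2
j=3: u_3=16/55 ∈ [11/58, 10/29) → index 2
j=4: u_4=21/55 ∈ [10/29, 1/2) → index 3
j=5: u_5=26/55 ∈ [10/29, 1/2) → index 3
j=6: u_6=31/55 ∈ [1/2, 33/58) → index 4
j=7: u_7=36/55 ∈ [18/29, 45/58) → index 6
j=8: u_8=41/55 ∈ [18/29, 45/58) → index 6
j=9: u_9=46/55 ∈ [47/58, 26/29) → index 9
j=10: u_10=51/55 ∈ [26/29, 1) → index 10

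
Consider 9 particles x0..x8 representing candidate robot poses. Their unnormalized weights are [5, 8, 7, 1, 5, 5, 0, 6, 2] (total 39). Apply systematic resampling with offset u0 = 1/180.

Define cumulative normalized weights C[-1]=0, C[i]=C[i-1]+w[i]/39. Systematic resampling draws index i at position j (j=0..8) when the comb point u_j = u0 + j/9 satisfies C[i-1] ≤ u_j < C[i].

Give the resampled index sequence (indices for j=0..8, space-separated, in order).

0 0 1 2 2 4 5 5 7

C = [5/39, 1/3, 20/39, 7/13, 2/3, 31/39, 31/39, 37/39, 1]
j=0: u_0=1/180 ∈ [0, 5/39) → index 0
j=1: u_1=7/60 ∈ [0, 5/39) → index 0
j=2: u_2=41/180 ∈ [5/39, 1/3) → index 1
j=3: u_3=61/180 ∈ [1/3, 20/39) → index 2
j=4: u_4=9/20 ∈ [1/3, 20/39) → index 2
j=5: u_5=101/180 ∈ [7/13, 2/3) → index 4
j=6: u_6=121/180 ∈ [2/3, 31/39) → index 5
j=7: u_7=47/60 ∈ [2/3, 31/39) → index 5
j=8: u_8=161/180 ∈ [31/39, 37/39) → index 7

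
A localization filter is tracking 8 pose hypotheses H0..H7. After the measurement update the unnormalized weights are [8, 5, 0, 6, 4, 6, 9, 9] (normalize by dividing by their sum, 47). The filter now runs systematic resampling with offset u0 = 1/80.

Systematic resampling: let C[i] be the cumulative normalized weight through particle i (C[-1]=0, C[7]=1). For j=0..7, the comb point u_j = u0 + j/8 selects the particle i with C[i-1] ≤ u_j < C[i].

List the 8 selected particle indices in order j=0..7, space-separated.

0 0 1 3 5 6 6 7

C = [8/47, 13/47, 13/47, 19/47, 23/47, 29/47, 38/47, 1]
j=0: u_0=1/80 ∈ [0, 8/47) → index 0
j=1: u_1=11/80 ∈ [0, 8/47) → index 0
j=2: u_2=21/80 ∈ [8/47, 13/47) → index 1
j=3: u_3=31/80 ∈ [13/47, 19/47) → index 3
j=4: u_4=41/80 ∈ [23/47, 29/47) → index 5
j=5: u_5=51/80 ∈ [29/47, 38/47) → index 6
j=6: u_6=61/80 ∈ [29/47, 38/47) → index 6
j=7: u_7=71/80 ∈ [38/47, 1) → index 7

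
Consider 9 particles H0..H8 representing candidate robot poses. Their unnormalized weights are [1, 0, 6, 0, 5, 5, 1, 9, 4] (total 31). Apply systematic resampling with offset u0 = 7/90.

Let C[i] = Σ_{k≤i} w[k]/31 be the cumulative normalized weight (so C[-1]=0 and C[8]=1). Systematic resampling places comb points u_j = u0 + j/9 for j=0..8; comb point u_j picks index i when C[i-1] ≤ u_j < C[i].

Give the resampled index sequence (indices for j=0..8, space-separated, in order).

2 2 4 5 5 7 7 7 8

C = [1/31, 1/31, 7/31, 7/31, 12/31, 17/31, 18/31, 27/31, 1]
j=0: u_0=7/90 ∈ [1/31, 7/31) → index 2
j=1: u_1=17/90 ∈ [1/31, 7/31) → index 2
j=2: u_2=3/10 ∈ [7/31, 12/31) → index 4
j=3: u_3=37/90 ∈ [12/31, 17/31) → index 5
j=4: u_4=47/90 ∈ [12/31, 17/31) → index 5
j=5: u_5=19/30 ∈ [18/31, 27/31) → index 7
j=6: u_6=67/90 ∈ [18/31, 27/31) → index 7
j=7: u_7=77/90 ∈ [18/31, 27/31) → index 7
j=8: u_8=29/30 ∈ [27/31, 1) → index 8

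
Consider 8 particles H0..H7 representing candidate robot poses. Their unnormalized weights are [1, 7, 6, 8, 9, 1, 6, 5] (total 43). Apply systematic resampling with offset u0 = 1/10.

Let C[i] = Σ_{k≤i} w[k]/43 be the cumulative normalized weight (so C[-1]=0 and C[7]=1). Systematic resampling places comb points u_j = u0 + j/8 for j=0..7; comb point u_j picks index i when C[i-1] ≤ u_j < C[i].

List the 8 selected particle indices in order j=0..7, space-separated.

1 2 3 3 4 5 6 7

C = [1/43, 8/43, 14/43, 22/43, 31/43, 32/43, 38/43, 1]
j=0: u_0=1/10 ∈ [1/43, 8/43) → index 1
j=1: u_1=9/40 ∈ [8/43, 14/43) → index 2
j=2: u_2=7/20 ∈ [14/43, 22/43) → index 3
j=3: u_3=19/40 ∈ [14/43, 22/43) → index 3
j=4: u_4=3/5 ∈ [22/43, 31/43) → index 4
j=5: u_5=29/40 ∈ [31/43, 32/43) → index 5
j=6: u_6=17/20 ∈ [32/43, 38/43) → index 6
j=7: u_7=39/40 ∈ [38/43, 1) → index 7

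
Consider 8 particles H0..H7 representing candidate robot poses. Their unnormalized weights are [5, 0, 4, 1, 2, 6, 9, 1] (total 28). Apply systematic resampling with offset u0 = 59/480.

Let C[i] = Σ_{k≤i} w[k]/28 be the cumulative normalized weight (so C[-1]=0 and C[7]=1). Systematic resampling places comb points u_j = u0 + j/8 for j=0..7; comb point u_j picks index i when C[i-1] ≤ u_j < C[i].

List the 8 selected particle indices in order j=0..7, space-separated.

0 2 4 5 5 6 6 7

C = [5/28, 5/28, 9/28, 5/14, 3/7, 9/14, 27/28, 1]
j=0: u_0=59/480 ∈ [0, 5/28) → index 0
j=1: u_1=119/480 ∈ [5/28, 9/28) → index 2
j=2: u_2=179/480 ∈ [5/14, 3/7) → index 4
j=3: u_3=239/480 ∈ [3/7, 9/14) → index 5
j=4: u_4=299/480 ∈ [3/7, 9/14) → index 5
j=5: u_5=359/480 ∈ [9/14, 27/28) → index 6
j=6: u_6=419/480 ∈ [9/14, 27/28) → index 6
j=7: u_7=479/480 ∈ [27/28, 1) → index 7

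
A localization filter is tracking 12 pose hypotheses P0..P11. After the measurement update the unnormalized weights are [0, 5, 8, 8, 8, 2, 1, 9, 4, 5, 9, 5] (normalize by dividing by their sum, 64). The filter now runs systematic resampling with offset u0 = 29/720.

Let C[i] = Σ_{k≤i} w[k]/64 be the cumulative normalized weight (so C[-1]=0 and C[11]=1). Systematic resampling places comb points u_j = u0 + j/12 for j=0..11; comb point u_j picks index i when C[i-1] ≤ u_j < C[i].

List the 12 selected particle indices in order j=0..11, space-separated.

1 2 3 3 4 5 7 7 9 10 10 11

C = [0, 5/64, 13/64, 21/64, 29/64, 31/64, 1/2, 41/64, 45/64, 25/32, 59/64, 1]
j=0: u_0=29/720 ∈ [0, 5/64) → index 1
j=1: u_1=89/720 ∈ [5/64, 13/64) → index 2
j=2: u_2=149/720 ∈ [13/64, 21/64) → index 3
j=3: u_3=209/720 ∈ [13/64, 21/64) → index 3
j=4: u_4=269/720 ∈ [21/64, 29/64) → index 4
j=5: u_5=329/720 ∈ [29/64, 31/64) → index 5
j=6: u_6=389/720 ∈ [1/2, 41/64) → index 7
j=7: u_7=449/720 ∈ [1/2, 41/64) → index 7
j=8: u_8=509/720 ∈ [45/64, 25/32) → index 9
j=9: u_9=569/720 ∈ [25/32, 59/64) → index 10
j=10: u_10=629/720 ∈ [25/32, 59/64) → index 10
j=11: u_11=689/720 ∈ [59/64, 1) → index 11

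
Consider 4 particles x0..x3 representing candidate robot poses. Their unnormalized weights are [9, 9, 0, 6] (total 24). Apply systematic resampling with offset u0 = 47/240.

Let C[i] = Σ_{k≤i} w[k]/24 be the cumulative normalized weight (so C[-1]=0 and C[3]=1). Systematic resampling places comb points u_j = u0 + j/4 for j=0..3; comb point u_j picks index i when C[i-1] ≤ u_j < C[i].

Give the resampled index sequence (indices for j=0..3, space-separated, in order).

C = [3/8, 3/4, 3/4, 1]
j=0: u_0=47/240 ∈ [0, 3/8) → index 0
j=1: u_1=107/240 ∈ [3/8, 3/4) → index 1
j=2: u_2=167/240 ∈ [3/8, 3/4) → index 1
j=3: u_3=227/240 ∈ [3/4, 1) → index 3

0 1 1 3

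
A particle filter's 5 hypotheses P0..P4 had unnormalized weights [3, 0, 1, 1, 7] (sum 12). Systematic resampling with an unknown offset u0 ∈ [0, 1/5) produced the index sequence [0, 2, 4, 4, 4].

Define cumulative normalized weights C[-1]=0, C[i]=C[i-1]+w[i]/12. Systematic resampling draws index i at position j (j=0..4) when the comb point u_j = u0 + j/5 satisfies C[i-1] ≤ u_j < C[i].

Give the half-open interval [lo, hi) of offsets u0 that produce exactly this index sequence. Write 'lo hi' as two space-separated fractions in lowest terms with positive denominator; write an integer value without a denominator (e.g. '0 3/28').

C = [1/4, 1/4, 1/3, 5/12, 1]
j=0 picked index 0: u0 ∈ [0, 1/4)
j=1 picked index 2: u0 ∈ [1/20, 2/15)
j=2 picked index 4: u0 ∈ [1/60, 3/5)
j=3 picked index 4: u0 ∈ [-11/60, 2/5)
j=4 picked index 4: u0 ∈ [-23/60, 1/5)
intersection: [1/20, 2/15)

1/20 2/15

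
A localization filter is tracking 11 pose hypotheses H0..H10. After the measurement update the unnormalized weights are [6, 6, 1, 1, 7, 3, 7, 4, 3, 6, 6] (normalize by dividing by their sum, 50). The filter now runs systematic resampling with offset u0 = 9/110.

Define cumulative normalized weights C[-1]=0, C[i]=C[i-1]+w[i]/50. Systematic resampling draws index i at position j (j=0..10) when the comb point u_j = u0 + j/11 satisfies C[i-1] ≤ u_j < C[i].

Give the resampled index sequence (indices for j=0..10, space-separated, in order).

C = [3/25, 6/25, 13/50, 7/25, 21/50, 12/25, 31/50, 7/10, 19/25, 22/25, 1]
j=0: u_0=9/110 ∈ [0, 3/25) → index 0
j=1: u_1=19/110 ∈ [3/25, 6/25) → index 1
j=2: u_2=29/110 ∈ [13/50, 7/25) → index 3
j=3: u_3=39/110 ∈ [7/25, 21/50) → index 4
j=4: u_4=49/110 ∈ [21/50, 12/25) → index 5
j=5: u_5=59/110 ∈ [12/25, 31/50) → index 6
j=6: u_6=69/110 ∈ [31/50, 7/10) → index 7
j=7: u_7=79/110 ∈ [7/10, 19/25) → index 8
j=8: u_8=89/110 ∈ [19/25, 22/25) → index 9
j=9: u_9=9/10 ∈ [22/25, 1) → index 10
j=10: u_10=109/110 ∈ [22/25, 1) → index 10

0 1 3 4 5 6 7 8 9 10 10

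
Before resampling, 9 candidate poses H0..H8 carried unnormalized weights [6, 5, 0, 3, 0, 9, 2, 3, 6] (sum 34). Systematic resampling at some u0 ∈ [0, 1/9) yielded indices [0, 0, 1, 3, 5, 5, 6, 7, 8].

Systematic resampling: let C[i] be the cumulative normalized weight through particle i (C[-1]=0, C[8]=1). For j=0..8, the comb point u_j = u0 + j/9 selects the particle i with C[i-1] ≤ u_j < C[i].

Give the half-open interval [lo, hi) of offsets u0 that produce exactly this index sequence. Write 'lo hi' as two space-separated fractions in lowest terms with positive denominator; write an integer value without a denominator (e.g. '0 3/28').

C = [3/17, 11/34, 11/34, 7/17, 7/17, 23/34, 25/34, 14/17, 1]
j=0 picked index 0: u0 ∈ [0, 3/17)
j=1 picked index 0: u0 ∈ [-1/9, 10/153)
j=2 picked index 1: u0 ∈ [-7/153, 31/306)
j=3 picked index 3: u0 ∈ [-1/102, 4/51)
j=4 picked index 5: u0 ∈ [-5/153, 71/306)
j=5 picked index 5: u0 ∈ [-22/153, 37/306)
j=6 picked index 6: u0 ∈ [1/102, 7/102)
j=7 picked index 7: u0 ∈ [-13/306, 7/153)
j=8 picked index 8: u0 ∈ [-10/153, 1/9)
intersection: [1/102, 7/153)

1/102 7/153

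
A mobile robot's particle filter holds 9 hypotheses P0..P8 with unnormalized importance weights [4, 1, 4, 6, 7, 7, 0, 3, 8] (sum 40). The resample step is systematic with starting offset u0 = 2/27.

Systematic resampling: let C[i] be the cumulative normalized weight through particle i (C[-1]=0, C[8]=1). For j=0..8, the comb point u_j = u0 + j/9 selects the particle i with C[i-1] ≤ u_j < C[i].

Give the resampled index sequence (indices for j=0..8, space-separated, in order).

0 2 3 4 4 5 7 8 8

C = [1/10, 1/8, 9/40, 3/8, 11/20, 29/40, 29/40, 4/5, 1]
j=0: u_0=2/27 ∈ [0, 1/10) → index 0
j=1: u_1=5/27 ∈ [1/8, 9/40) → index 2
j=2: u_2=8/27 ∈ [9/40, 3/8) → index 3
j=3: u_3=11/27 ∈ [3/8, 11/20) → index 4
j=4: u_4=14/27 ∈ [3/8, 11/20) → index 4
j=5: u_5=17/27 ∈ [11/20, 29/40) → index 5
j=6: u_6=20/27 ∈ [29/40, 4/5) → index 7
j=7: u_7=23/27 ∈ [4/5, 1) → index 8
j=8: u_8=26/27 ∈ [4/5, 1) → index 8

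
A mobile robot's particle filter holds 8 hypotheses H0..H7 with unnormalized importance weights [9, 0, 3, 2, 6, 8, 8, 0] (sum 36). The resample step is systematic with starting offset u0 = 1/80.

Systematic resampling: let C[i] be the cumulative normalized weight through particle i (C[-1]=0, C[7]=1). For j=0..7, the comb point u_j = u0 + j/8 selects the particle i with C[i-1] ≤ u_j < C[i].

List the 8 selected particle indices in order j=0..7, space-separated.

C = [1/4, 1/4, 1/3, 7/18, 5/9, 7/9, 1, 1]
j=0: u_0=1/80 ∈ [0, 1/4) → index 0
j=1: u_1=11/80 ∈ [0, 1/4) → index 0
j=2: u_2=21/80 ∈ [1/4, 1/3) → index 2
j=3: u_3=31/80 ∈ [1/3, 7/18) → index 3
j=4: u_4=41/80 ∈ [7/18, 5/9) → index 4
j=5: u_5=51/80 ∈ [5/9, 7/9) → index 5
j=6: u_6=61/80 ∈ [5/9, 7/9) → index 5
j=7: u_7=71/80 ∈ [7/9, 1) → index 6

0 0 2 3 4 5 5 6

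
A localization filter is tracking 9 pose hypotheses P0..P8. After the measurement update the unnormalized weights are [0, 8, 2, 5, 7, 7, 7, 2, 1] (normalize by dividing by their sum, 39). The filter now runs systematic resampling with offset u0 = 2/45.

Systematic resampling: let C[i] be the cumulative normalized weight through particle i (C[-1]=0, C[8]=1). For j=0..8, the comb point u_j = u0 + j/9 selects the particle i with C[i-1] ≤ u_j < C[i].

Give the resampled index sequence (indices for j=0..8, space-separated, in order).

C = [0, 8/39, 10/39, 5/13, 22/39, 29/39, 12/13, 38/39, 1]
j=0: u_0=2/45 ∈ [0, 8/39) → index 1
j=1: u_1=7/45 ∈ [0, 8/39) → index 1
j=2: u_2=4/15 ∈ [10/39, 5/13) → index 3
j=3: u_3=17/45 ∈ [10/39, 5/13) → index 3
j=4: u_4=22/45 ∈ [5/13, 22/39) → index 4
j=5: u_5=3/5 ∈ [22/39, 29/39) → index 5
j=6: u_6=32/45 ∈ [22/39, 29/39) → index 5
j=7: u_7=37/45 ∈ [29/39, 12/13) → index 6
j=8: u_8=14/15 ∈ [12/13, 38/39) → index 7

1 1 3 3 4 5 5 6 7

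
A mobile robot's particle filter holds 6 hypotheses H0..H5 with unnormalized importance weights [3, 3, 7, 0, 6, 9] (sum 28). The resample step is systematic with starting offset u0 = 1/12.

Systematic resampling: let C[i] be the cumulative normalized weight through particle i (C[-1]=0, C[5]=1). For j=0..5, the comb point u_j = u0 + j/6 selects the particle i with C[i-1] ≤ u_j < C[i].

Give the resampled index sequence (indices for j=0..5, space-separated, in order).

C = [3/28, 3/14, 13/28, 13/28, 19/28, 1]
j=0: u_0=1/12 ∈ [0, 3/28) → index 0
j=1: u_1=1/4 ∈ [3/14, 13/28) → index 2
j=2: u_2=5/12 ∈ [3/14, 13/28) → index 2
j=3: u_3=7/12 ∈ [13/28, 19/28) → index 4
j=4: u_4=3/4 ∈ [19/28, 1) → index 5
j=5: u_5=11/12 ∈ [19/28, 1) → index 5

0 2 2 4 5 5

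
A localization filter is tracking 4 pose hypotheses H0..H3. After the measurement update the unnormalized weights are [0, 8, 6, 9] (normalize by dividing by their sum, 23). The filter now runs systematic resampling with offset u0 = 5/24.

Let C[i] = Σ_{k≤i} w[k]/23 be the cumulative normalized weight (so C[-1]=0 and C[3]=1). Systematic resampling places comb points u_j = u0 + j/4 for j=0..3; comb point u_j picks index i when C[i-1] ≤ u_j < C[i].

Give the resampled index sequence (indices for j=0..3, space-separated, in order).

C = [0, 8/23, 14/23, 1]
j=0: u_0=5/24 ∈ [0, 8/23) → index 1
j=1: u_1=11/24 ∈ [8/23, 14/23) → index 2
j=2: u_2=17/24 ∈ [14/23, 1) → index 3
j=3: u_3=23/24 ∈ [14/23, 1) → index 3

1 2 3 3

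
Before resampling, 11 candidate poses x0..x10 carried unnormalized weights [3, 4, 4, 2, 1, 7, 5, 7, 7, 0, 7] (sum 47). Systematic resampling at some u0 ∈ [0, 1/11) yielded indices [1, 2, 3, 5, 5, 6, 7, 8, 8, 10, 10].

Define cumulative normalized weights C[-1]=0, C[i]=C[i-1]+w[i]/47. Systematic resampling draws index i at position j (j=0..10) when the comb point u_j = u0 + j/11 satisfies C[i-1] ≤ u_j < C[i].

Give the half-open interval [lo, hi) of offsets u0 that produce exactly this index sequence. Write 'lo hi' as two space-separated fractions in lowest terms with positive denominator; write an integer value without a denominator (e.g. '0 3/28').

C = [3/47, 7/47, 11/47, 13/47, 14/47, 21/47, 26/47, 33/47, 40/47, 40/47, 1]
j=0 picked index 1: u0 ∈ [3/47, 7/47)
j=1 picked index 2: u0 ∈ [30/517, 74/517)
j=2 picked index 3: u0 ∈ [27/517, 49/517)
j=3 picked index 5: u0 ∈ [13/517, 90/517)
j=4 picked index 5: u0 ∈ [-34/517, 43/517)
j=5 picked index 6: u0 ∈ [-4/517, 51/517)
j=6 picked index 7: u0 ∈ [4/517, 81/517)
j=7 picked index 8: u0 ∈ [34/517, 111/517)
j=8 picked index 8: u0 ∈ [-13/517, 64/517)
j=9 picked index 10: u0 ∈ [17/517, 2/11)
j=10 picked index 10: u0 ∈ [-30/517, 1/11)
intersection: [34/517, 43/517)

34/517 43/517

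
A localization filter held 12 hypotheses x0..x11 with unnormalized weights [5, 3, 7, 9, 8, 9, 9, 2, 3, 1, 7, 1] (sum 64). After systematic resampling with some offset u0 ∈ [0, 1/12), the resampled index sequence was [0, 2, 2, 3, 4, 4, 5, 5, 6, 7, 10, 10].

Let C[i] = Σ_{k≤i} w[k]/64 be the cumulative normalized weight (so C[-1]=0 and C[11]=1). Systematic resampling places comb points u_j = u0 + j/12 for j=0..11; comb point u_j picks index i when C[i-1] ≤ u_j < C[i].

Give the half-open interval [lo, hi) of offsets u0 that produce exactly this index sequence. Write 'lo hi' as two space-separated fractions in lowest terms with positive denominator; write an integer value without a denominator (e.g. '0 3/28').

1/24 11/192

C = [5/64, 1/8, 15/64, 3/8, 1/2, 41/64, 25/32, 13/16, 55/64, 7/8, 63/64, 1]
j=0 picked index 0: u0 ∈ [0, 5/64)
j=1 picked index 2: u0 ∈ [1/24, 29/192)
j=2 picked index 2: u0 ∈ [-1/24, 13/192)
j=3 picked index 3: u0 ∈ [-1/64, 1/8)
j=4 picked index 4: u0 ∈ [1/24, 1/6)
j=5 picked index 4: u0 ∈ [-1/24, 1/12)
j=6 picked index 5: u0 ∈ [0, 9/64)
j=7 picked index 5: u0 ∈ [-1/12, 11/192)
j=8 picked index 6: u0 ∈ [-5/192, 11/96)
j=9 picked index 7: u0 ∈ [1/32, 1/16)
j=10 picked index 10: u0 ∈ [1/24, 29/192)
j=11 picked index 10: u0 ∈ [-1/24, 13/192)
intersection: [1/24, 11/192)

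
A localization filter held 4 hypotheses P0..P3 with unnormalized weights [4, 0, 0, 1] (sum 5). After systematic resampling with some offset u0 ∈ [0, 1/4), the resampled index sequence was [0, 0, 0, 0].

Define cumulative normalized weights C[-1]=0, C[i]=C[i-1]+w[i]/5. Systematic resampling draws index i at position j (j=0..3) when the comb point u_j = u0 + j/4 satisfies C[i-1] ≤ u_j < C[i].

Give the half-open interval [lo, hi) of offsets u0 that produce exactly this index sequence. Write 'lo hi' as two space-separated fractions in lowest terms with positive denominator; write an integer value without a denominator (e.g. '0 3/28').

C = [4/5, 4/5, 4/5, 1]
j=0 picked index 0: u0 ∈ [0, 4/5)
j=1 picked index 0: u0 ∈ [-1/4, 11/20)
j=2 picked index 0: u0 ∈ [-1/2, 3/10)
j=3 picked index 0: u0 ∈ [-3/4, 1/20)
intersection: [0, 1/20)

0 1/20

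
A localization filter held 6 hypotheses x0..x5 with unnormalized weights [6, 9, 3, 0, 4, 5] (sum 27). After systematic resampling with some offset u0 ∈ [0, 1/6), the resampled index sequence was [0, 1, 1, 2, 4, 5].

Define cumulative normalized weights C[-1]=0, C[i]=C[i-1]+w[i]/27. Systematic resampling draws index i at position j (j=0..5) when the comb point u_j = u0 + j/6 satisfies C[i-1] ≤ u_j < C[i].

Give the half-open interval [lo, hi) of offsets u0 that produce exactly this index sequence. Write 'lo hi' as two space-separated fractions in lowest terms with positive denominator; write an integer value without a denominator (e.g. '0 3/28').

1/18 4/27

C = [2/9, 5/9, 2/3, 2/3, 22/27, 1]
j=0 picked index 0: u0 ∈ [0, 2/9)
j=1 picked index 1: u0 ∈ [1/18, 7/18)
j=2 picked index 1: u0 ∈ [-1/9, 2/9)
j=3 picked index 2: u0 ∈ [1/18, 1/6)
j=4 picked index 4: u0 ∈ [0, 4/27)
j=5 picked index 5: u0 ∈ [-1/54, 1/6)
intersection: [1/18, 4/27)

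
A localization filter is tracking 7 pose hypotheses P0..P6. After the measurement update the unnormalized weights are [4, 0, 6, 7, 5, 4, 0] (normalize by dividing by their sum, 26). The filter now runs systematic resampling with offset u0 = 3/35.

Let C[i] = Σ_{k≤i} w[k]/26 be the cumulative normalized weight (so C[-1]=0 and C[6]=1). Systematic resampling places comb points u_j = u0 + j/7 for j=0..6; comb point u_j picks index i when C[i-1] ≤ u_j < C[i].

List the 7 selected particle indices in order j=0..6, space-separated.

0 2 2 3 4 4 5

C = [2/13, 2/13, 5/13, 17/26, 11/13, 1, 1]
j=0: u_0=3/35 ∈ [0, 2/13) → index 0
j=1: u_1=8/35 ∈ [2/13, 5/13) → index 2
j=2: u_2=13/35 ∈ [2/13, 5/13) → index 2
j=3: u_3=18/35 ∈ [5/13, 17/26) → index 3
j=4: u_4=23/35 ∈ [17/26, 11/13) → index 4
j=5: u_5=4/5 ∈ [17/26, 11/13) → index 4
j=6: u_6=33/35 ∈ [11/13, 1) → index 5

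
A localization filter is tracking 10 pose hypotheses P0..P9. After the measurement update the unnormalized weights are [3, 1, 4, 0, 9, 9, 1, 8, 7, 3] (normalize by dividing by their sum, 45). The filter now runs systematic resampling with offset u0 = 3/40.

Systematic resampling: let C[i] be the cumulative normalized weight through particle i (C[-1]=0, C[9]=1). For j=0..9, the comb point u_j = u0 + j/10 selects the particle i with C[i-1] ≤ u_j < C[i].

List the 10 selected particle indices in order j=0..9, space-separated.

1 2 4 4 5 5 7 7 8 9

C = [1/15, 4/45, 8/45, 8/45, 17/45, 26/45, 3/5, 7/9, 14/15, 1]
j=0: u_0=3/40 ∈ [1/15, 4/45) → index 1
j=1: u_1=7/40 ∈ [4/45, 8/45) → index 2
j=2: u_2=11/40 ∈ [8/45, 17/45) → index 4
j=3: u_3=3/8 ∈ [8/45, 17/45) → index 4
j=4: u_4=19/40 ∈ [17/45, 26/45) → index 5
j=5: u_5=23/40 ∈ [17/45, 26/45) → index 5
j=6: u_6=27/40 ∈ [3/5, 7/9) → index 7
j=7: u_7=31/40 ∈ [3/5, 7/9) → index 7
j=8: u_8=7/8 ∈ [7/9, 14/15) → index 8
j=9: u_9=39/40 ∈ [14/15, 1) → index 9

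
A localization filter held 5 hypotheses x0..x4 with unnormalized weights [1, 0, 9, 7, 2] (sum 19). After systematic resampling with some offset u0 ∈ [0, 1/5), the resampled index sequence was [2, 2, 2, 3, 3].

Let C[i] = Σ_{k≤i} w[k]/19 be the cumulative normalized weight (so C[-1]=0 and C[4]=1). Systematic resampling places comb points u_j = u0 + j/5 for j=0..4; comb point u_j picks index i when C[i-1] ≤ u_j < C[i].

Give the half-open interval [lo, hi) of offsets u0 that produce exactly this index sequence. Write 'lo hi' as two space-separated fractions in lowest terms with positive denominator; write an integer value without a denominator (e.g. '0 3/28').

1/19 9/95

C = [1/19, 1/19, 10/19, 17/19, 1]
j=0 picked index 2: u0 ∈ [1/19, 10/19)
j=1 picked index 2: u0 ∈ [-14/95, 31/95)
j=2 picked index 2: u0 ∈ [-33/95, 12/95)
j=3 picked index 3: u0 ∈ [-7/95, 28/95)
j=4 picked index 3: u0 ∈ [-26/95, 9/95)
intersection: [1/19, 9/95)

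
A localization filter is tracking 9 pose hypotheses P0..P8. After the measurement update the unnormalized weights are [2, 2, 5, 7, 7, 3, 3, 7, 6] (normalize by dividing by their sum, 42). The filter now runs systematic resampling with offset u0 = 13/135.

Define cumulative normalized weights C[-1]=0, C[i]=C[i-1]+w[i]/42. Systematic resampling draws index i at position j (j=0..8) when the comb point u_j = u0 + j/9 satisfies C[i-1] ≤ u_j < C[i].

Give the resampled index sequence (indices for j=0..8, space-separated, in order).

C = [1/21, 2/21, 3/14, 8/21, 23/42, 13/21, 29/42, 6/7, 1]
j=0: u_0=13/135 ∈ [2/21, 3/14) → index 2
j=1: u_1=28/135 ∈ [2/21, 3/14) → index 2
j=2: u_2=43/135 ∈ [3/14, 8/21) → index 3
j=3: u_3=58/135 ∈ [8/21, 23/42) → index 4
j=4: u_4=73/135 ∈ [8/21, 23/42) → index 4
j=5: u_5=88/135 ∈ [13/21, 29/42) → index 6
j=6: u_6=103/135 ∈ [29/42, 6/7) → index 7
j=7: u_7=118/135 ∈ [6/7, 1) → index 8
j=8: u_8=133/135 ∈ [6/7, 1) → index 8

2 2 3 4 4 6 7 8 8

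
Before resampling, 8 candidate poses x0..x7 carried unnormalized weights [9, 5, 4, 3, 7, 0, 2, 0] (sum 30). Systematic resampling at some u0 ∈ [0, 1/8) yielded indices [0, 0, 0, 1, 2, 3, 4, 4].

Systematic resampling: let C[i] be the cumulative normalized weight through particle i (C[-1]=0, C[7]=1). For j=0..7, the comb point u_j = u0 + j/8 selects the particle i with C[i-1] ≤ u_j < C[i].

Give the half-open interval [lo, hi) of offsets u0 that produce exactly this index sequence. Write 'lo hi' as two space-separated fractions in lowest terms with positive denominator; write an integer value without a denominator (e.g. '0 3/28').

C = [3/10, 7/15, 3/5, 7/10, 14/15, 14/15, 1, 1]
j=0 picked index 0: u0 ∈ [0, 3/10)
j=1 picked index 0: u0 ∈ [-1/8, 7/40)
j=2 picked index 0: u0 ∈ [-1/4, 1/20)
j=3 picked index 1: u0 ∈ [-3/40, 11/120)
j=4 picked index 2: u0 ∈ [-1/30, 1/10)
j=5 picked index 3: u0 ∈ [-1/40, 3/40)
j=6 picked index 4: u0 ∈ [-1/20, 11/60)
j=7 picked index 4: u0 ∈ [-7/40, 7/120)
intersection: [0, 1/20)

0 1/20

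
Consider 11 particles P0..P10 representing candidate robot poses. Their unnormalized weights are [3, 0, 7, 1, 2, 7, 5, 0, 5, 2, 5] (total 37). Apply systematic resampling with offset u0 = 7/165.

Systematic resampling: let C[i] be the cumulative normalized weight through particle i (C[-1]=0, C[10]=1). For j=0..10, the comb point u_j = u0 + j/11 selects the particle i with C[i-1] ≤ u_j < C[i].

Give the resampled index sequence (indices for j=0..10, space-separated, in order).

0 2 2 4 5 5 6 8 8 9 10

C = [3/37, 3/37, 10/37, 11/37, 13/37, 20/37, 25/37, 25/37, 30/37, 32/37, 1]
j=0: u_0=7/165 ∈ [0, 3/37) → index 0
j=1: u_1=2/15 ∈ [3/37, 10/37) → index 2
j=2: u_2=37/165 ∈ [3/37, 10/37) → index 2
j=3: u_3=52/165 ∈ [11/37, 13/37) → index 4
j=4: u_4=67/165 ∈ [13/37, 20/37) → index 5
j=5: u_5=82/165 ∈ [13/37, 20/37) → index 5
j=6: u_6=97/165 ∈ [20/37, 25/37) → index 6
j=7: u_7=112/165 ∈ [25/37, 30/37) → index 8
j=8: u_8=127/165 ∈ [25/37, 30/37) → index 8
j=9: u_9=142/165 ∈ [30/37, 32/37) → index 9
j=10: u_10=157/165 ∈ [32/37, 1) → index 10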